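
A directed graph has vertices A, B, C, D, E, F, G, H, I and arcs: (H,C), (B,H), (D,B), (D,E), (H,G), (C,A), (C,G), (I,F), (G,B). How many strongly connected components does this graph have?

6

{B, C, G, H} are all mutually reachable — one SCC of size 4.
{F} is an SCC by itself.
{D} is an SCC by itself.
{E} is an SCC by itself.
{I} is an SCC by itself.
(and 1 more singleton SCC)
That gives 6 strongly connected components.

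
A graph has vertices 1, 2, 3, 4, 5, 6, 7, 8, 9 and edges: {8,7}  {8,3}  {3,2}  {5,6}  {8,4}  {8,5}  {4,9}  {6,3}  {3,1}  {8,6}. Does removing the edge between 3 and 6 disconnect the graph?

No

After removing 3—6, the path 3-8-6 still connects them, so the edge is not a bridge.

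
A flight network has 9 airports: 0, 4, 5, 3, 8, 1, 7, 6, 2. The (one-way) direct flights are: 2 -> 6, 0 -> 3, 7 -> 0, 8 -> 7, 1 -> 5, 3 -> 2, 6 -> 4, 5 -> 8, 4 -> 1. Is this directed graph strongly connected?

From 3 we can reach every vertex (0, 1, 2, 3, 4, 5, 6, 7, 8), and every vertex can reach 3 (0, 1, 2, 3, 4, 5, 6, 7, 8). So the whole graph is one strongly connected component.

Yes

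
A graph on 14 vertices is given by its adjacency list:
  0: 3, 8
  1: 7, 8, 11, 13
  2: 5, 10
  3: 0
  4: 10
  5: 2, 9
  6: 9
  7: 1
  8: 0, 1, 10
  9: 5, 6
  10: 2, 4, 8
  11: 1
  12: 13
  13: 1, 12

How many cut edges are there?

removing 12-13 disconnects 12 from 13; removing 8-0 disconnects 8 from 0; removing 1-13 disconnects 1 from 13; removing 0-3 disconnects 0 from 3 — these are bridges.
In total 13 edges are bridges.

13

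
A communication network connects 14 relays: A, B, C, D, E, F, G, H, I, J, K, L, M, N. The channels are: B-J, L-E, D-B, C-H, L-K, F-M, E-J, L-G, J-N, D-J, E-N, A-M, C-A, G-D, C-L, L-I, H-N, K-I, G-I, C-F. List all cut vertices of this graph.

C

Removing C increases the component count from 1 to 2, so C is a cut vertex.
By contrast removing B leaves 1 component; it is not a cut vertex. No other vertex is a cut vertex either.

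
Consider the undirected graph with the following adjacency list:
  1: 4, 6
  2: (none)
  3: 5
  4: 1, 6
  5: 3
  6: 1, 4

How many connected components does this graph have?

3

2 is isolated — a component by itself.
Starting from 3 we can reach 3, 5. That is one component of size 2.
Starting from 1 we can reach 1, 4, 6. That is one component of size 3.
Total: 3 components.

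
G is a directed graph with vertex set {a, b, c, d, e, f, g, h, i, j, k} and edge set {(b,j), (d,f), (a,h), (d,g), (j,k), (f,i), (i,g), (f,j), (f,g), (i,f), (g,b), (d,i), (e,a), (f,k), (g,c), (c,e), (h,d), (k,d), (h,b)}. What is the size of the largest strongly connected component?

11

{a, b, c, d, e, f, g, h, i, j, k} are all mutually reachable — one SCC of size 11.
The largest has 11 vertices.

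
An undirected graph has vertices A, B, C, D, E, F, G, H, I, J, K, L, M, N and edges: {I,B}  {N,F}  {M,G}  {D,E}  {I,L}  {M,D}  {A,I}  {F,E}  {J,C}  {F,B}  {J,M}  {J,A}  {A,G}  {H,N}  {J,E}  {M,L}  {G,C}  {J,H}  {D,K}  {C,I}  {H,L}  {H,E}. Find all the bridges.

D-K

The edges on the cycle J-M-D-E-F-N-H-J are not bridges since each lies on that cycle.
But removing K–D disconnects K from D — this is a bridge.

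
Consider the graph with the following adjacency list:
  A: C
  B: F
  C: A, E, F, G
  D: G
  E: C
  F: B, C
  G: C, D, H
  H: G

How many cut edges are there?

removing F-C disconnects F from C; removing G-D disconnects G from D; removing A-C disconnects A from C; removing F-B disconnects F from B — these are bridges.
In total 7 edges are bridges.

7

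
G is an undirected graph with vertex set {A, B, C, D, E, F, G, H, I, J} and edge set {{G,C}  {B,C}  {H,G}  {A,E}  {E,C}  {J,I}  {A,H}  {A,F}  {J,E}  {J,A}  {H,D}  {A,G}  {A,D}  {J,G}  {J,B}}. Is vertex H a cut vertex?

No

Deleting H leaves 1 component (was 1) (its neighbors A, D, G remain connected to each other), so H is not a cut vertex.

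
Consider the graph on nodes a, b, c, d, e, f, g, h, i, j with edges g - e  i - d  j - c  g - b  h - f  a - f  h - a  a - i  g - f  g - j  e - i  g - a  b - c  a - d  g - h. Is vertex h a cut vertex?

No

Deleting h leaves 1 component (was 1) (its neighbors a, f, g remain connected to each other), so h is not a cut vertex.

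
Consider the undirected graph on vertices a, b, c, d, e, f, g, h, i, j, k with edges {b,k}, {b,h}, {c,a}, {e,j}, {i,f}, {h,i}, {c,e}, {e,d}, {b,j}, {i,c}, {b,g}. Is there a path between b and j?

Yes

From b we can reach a, b, c, d, e, f, g, h, i, j, k, which includes j.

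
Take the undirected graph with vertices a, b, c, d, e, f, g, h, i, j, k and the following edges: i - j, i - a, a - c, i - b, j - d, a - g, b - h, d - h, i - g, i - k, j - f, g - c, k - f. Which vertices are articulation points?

i

Removing i increases the component count from 2 to 3, so i is a cut vertex.
By contrast removing j leaves 2 components; it is not a cut vertex. No other vertex is a cut vertex either.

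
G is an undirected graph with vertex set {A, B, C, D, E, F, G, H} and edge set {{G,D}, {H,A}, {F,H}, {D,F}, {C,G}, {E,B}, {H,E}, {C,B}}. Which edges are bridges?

A-H

The edges on the cycle C-G-D-F-H-E-B-C are not bridges since each lies on that cycle.
But removing H–A disconnects H from A — this is a bridge.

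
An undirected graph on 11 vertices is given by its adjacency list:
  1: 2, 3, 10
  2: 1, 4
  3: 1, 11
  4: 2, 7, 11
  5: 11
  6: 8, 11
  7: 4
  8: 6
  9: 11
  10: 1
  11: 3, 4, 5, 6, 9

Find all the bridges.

The edges on the cycle 4-11-3-1-2-4 are not bridges since each lies on that cycle.
But removing 1-10 disconnects 1 from 10; removing 11-6 disconnects 11 from 6; removing 11-5 disconnects 11 from 5; removing 11-9 disconnects 11 from 9 — these are bridges.
In total 6 edges are bridges.

1-10, 11-5, 11-6, 11-9, 4-7, 6-8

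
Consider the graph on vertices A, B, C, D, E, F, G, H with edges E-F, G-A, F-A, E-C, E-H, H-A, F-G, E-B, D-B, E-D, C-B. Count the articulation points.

1

Removing E increases the component count from 1 to 2, so E is a cut vertex.
By contrast removing B leaves 1 component; it is not a cut vertex. No other vertex is a cut vertex either.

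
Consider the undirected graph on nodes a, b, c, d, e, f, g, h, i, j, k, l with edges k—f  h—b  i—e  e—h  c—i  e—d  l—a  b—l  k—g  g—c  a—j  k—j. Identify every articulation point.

e, k

Removing e increases the component count from 1 to 2, so e is a cut vertex.
Removing k increases the component count from 1 to 2, so k is a cut vertex.
By contrast removing f leaves 1 component; it is not a cut vertex. No other vertex is a cut vertex either.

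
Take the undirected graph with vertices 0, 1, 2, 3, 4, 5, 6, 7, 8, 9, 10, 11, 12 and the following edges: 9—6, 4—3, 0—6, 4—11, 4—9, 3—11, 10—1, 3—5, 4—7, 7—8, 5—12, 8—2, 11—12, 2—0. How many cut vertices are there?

1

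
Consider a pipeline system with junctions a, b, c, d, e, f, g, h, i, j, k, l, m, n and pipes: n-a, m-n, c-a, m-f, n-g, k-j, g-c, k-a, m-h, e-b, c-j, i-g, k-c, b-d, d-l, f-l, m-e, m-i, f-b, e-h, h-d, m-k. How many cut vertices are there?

1

Removing m increases the component count from 1 to 2, so m is a cut vertex.
By contrast removing k leaves 1 component; it is not a cut vertex. No other vertex is a cut vertex either.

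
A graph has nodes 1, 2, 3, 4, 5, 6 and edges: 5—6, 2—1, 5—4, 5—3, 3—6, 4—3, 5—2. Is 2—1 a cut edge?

Yes

Removing 2—1 leaves no path between 2 and 1: the component count goes from 1 to 2. So it is a bridge.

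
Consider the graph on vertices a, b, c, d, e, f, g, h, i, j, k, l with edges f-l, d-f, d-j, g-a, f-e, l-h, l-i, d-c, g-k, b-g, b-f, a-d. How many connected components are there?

Starting from a we can reach a, b, c, d, e, f, g, h, i, j, k, l. That is one component of size 12.
Total: 1 component.

1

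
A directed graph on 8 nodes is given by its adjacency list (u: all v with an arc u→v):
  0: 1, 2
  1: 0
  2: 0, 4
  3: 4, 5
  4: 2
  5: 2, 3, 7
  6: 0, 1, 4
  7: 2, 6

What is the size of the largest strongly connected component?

4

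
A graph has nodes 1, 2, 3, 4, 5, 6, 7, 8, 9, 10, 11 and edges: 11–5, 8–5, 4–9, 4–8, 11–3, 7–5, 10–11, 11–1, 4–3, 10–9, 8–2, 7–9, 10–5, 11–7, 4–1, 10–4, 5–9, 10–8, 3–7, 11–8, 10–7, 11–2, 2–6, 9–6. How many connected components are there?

1

Starting from 1 we can reach 1, 2, 3, 4, 5, 6, 7, 8, 9, 10, 11. That is one component of size 11.
Total: 1 component.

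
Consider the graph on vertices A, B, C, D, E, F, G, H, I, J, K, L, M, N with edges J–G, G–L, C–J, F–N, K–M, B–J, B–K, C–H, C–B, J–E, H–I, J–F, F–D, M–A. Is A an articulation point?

No

Deleting A leaves 1 component (was 1), so A is not a cut vertex.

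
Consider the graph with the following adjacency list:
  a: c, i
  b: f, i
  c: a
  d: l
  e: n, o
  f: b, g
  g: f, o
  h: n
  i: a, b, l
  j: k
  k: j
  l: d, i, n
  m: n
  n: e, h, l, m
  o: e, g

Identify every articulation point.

a, i, l, n

Removing a increases the component count from 2 to 3, so a is a cut vertex.
Removing i increases the component count from 2 to 3, so i is a cut vertex.
Removing l increases the component count from 2 to 3, so l is a cut vertex.
Likewise n is a cut vertex.
By contrast removing k leaves 2 components; it is not a cut vertex. No other vertex is a cut vertex either.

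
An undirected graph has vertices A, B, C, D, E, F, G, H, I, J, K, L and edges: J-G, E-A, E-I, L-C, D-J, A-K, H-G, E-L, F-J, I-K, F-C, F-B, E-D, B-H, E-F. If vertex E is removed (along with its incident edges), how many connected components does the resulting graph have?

With E gone, the remaining components are: {A, I, K}; {B, C, D, F, G, H, J, L}.
That is 2 components.

2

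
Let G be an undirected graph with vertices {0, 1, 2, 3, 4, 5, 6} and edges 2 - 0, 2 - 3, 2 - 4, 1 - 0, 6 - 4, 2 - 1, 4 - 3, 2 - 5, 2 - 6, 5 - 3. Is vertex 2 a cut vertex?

Deleting 2 raises the number of components from 1 to 2, so 2 is a cut vertex.

Yes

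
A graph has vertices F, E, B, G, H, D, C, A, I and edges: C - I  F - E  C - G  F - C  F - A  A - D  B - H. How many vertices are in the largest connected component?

7

Starting from B we can reach B, H. That is one component of size 2.
Starting from A we can reach A, C, D, E, F, G, I. That is one component of size 7.
The largest has 7 vertices.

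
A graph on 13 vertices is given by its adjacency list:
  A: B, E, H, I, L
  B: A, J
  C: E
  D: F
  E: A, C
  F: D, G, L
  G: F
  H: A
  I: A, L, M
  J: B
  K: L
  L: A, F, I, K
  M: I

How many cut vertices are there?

6

Removing A increases the component count from 1 to 4, so A is a cut vertex.
Removing B increases the component count from 1 to 2, so B is a cut vertex.
Removing E increases the component count from 1 to 2, so E is a cut vertex.
Likewise F, I, L are cut vertices.
By contrast removing D leaves 1 component; it is not a cut vertex. No other vertex is a cut vertex either.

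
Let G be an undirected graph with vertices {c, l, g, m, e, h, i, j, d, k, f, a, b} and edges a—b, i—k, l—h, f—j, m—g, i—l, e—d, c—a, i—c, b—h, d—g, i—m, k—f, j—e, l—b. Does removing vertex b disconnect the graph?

No

Deleting b leaves 1 component (was 1) (its neighbors a, h, l remain connected to each other), so b is not a cut vertex.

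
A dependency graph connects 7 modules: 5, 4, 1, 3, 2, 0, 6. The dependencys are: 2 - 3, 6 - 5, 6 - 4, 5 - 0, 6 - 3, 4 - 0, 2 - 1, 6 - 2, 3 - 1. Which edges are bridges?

The edges on the cycle 6-2-1-3-6 are not bridges since each lies on that cycle.
Every edge lies on some cycle, so there are no bridges.

none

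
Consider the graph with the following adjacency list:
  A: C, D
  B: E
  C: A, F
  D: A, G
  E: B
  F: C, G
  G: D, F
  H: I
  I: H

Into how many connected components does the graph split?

Starting from H we can reach H, I. That is one component of size 2.
Starting from B we can reach B, E. That is one component of size 2.
Starting from A we can reach A, C, D, F, G. That is one component of size 5.
Total: 3 components.

3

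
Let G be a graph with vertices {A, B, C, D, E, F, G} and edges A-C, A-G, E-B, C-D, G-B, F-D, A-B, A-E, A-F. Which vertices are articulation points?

A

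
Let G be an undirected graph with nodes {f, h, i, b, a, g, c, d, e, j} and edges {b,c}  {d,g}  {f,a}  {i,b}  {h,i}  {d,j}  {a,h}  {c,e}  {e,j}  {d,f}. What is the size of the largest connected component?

Starting from a we can reach a, b, c, d, e, f, g, h, i, j. That is one component of size 10.
The largest has 10 vertices.

10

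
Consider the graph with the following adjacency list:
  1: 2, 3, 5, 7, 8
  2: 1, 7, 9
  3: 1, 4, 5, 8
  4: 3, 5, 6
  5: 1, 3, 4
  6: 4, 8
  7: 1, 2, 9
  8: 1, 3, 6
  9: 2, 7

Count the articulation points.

1

Removing 1 increases the component count from 1 to 2, so 1 is a cut vertex.
By contrast removing 9 leaves 1 component; it is not a cut vertex. No other vertex is a cut vertex either.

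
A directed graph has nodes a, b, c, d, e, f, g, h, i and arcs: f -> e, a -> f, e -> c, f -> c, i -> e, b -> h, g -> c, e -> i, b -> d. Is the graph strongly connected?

There is no directed path from d to a, so the graph is not strongly connected.

No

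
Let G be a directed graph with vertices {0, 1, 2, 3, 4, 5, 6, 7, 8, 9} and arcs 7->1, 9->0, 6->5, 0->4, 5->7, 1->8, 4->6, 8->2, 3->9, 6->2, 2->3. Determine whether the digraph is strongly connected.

From 7 we can reach every vertex (0, 1, 2, 3, 4, 5, 6, 7, 8, 9), and every vertex can reach 7 (0, 1, 2, 3, 4, 5, 6, 7, 8, 9). So the whole graph is one strongly connected component.

Yes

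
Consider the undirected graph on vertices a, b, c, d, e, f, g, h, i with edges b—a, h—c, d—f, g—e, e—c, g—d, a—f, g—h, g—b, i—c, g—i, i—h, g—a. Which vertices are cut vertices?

Removing g increases the component count from 1 to 2, so g is a cut vertex.
By contrast removing f leaves 1 component; it is not a cut vertex. No other vertex is a cut vertex either.

g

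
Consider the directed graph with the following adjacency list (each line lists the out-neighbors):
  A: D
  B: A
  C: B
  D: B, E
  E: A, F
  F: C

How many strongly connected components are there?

{A, B, C, D, E, F} are all mutually reachable — one SCC of size 6.
That gives 1 strongly connected component.

1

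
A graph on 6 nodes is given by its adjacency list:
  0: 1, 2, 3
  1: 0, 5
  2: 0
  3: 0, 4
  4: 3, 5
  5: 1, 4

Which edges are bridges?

0-2

The edges on the cycle 0-3-4-5-1-0 are not bridges since each lies on that cycle.
But removing 0-2 disconnects 0 from 2 — this is a bridge.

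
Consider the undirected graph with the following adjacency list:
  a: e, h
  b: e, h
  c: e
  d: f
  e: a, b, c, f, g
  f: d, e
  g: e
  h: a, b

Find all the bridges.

c-e, d-f, e-f, e-g

The edges on the cycle h-a-e-b-h are not bridges since each lies on that cycle.
But removing f-d disconnects f from d; removing e-c disconnects e from c; removing e-g disconnects e from g; removing e-f disconnects e from f — these are bridges.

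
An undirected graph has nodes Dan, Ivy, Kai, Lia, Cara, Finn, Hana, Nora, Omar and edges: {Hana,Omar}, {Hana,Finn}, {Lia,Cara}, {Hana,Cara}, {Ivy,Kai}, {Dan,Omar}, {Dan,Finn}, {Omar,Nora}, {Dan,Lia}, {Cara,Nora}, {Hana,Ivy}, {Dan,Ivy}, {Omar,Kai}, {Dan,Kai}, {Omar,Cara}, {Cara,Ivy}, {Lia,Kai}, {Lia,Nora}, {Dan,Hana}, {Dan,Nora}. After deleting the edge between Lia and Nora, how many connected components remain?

1

Lia and Nora are still connected via Lia-Dan-Nora, so the component count stays at 1.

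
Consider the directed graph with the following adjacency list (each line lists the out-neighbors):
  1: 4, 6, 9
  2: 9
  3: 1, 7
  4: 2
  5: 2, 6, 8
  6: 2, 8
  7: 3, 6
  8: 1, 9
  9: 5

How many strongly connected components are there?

{1, 2, 4, 5, 6, 8, 9} are all mutually reachable — one SCC of size 7.
{3, 7} are all mutually reachable — one SCC of size 2.
That gives 2 strongly connected components.

2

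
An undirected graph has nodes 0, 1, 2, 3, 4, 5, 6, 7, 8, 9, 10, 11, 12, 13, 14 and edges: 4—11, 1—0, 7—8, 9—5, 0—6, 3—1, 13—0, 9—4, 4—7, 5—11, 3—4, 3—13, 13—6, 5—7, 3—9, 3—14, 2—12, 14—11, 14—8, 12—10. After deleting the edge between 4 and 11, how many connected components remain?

2

4 and 11 are still connected via 4-3-14-11, so the component count stays at 2.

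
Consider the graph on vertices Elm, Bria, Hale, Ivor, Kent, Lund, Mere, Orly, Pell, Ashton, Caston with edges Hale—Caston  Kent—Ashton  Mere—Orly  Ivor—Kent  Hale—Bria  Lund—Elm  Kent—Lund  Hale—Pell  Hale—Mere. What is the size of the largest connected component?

Starting from Elm we can reach Elm, Ivor, Kent, Lund, Ashton. That is one component of size 5.
Starting from Bria we can reach Bria, Hale, Mere, Orly, Pell, Caston. That is one component of size 6.
The largest has 6 vertices.

6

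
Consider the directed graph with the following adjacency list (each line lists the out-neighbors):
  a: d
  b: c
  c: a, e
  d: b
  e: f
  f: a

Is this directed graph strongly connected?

Yes

From b we can reach every vertex (a, b, c, d, e, f), and every vertex can reach b (a, b, c, d, e, f). So the whole graph is one strongly connected component.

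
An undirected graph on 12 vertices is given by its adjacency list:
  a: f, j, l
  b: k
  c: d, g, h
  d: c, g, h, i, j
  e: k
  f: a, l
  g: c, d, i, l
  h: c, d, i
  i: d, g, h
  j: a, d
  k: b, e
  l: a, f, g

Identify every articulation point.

Removing k increases the component count from 2 to 3, so k is a cut vertex.
By contrast removing a leaves 2 components; it is not a cut vertex. No other vertex is a cut vertex either.

k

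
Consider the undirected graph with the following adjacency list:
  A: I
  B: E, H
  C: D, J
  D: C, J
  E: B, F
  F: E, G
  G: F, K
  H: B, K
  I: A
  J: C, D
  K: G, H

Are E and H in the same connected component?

From E we can reach B, E, F, G, H, K, which includes H.

Yes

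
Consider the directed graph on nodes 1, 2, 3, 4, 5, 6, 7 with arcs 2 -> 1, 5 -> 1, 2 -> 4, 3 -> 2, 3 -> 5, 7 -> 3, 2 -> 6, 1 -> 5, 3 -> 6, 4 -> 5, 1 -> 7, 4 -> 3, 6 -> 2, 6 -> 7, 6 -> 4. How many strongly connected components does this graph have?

{1, 2, 3, 4, 5, 6, 7} are all mutually reachable — one SCC of size 7.
That gives 1 strongly connected component.

1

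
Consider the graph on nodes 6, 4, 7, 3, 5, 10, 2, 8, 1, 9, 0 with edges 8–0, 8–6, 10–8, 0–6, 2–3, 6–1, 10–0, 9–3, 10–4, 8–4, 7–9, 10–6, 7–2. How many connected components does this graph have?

5 is isolated — a component by itself.
Starting from 2 we can reach 2, 3, 7, 9. That is one component of size 4.
Starting from 0 we can reach 0, 1, 4, 6, 8, 10. That is one component of size 6.
Total: 3 components.

3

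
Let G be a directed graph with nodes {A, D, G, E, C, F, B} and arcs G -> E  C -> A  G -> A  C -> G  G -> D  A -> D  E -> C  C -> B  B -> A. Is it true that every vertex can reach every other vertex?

No

There is no directed path from C to F, so the graph is not strongly connected.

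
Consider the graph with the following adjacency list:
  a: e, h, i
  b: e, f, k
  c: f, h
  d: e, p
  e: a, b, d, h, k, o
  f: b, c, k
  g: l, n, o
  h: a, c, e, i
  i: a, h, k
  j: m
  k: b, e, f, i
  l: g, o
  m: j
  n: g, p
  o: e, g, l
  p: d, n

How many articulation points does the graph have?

Removing e increases the component count from 2 to 3, so e is a cut vertex.
By contrast removing o leaves 2 components; it is not a cut vertex. No other vertex is a cut vertex either.

1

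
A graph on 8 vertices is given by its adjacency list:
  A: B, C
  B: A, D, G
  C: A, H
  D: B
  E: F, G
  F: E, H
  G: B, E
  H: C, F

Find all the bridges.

B-D

The edges on the cycle G-B-A-C-H-F-E-G are not bridges since each lies on that cycle.
But removing B-D disconnects B from D — this is a bridge.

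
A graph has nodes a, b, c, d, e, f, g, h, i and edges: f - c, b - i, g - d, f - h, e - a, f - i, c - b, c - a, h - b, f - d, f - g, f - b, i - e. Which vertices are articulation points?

f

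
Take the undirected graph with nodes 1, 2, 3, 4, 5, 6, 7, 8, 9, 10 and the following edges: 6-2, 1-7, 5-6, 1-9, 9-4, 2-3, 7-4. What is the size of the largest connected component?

4

10 is isolated — a component by itself.
8 is isolated — a component by itself.
Starting from 2 we can reach 2, 3, 5, 6. That is one component of size 4.
Starting from 1 we can reach 1, 4, 7, 9. That is one component of size 4.
The largest has 4 vertices.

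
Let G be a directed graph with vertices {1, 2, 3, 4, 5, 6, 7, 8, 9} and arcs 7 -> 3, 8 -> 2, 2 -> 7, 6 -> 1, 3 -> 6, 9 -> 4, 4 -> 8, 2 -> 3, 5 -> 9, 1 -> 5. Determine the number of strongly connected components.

1

{1, 2, 3, 4, 5, 6, 7, 8, 9} are all mutually reachable — one SCC of size 9.
That gives 1 strongly connected component.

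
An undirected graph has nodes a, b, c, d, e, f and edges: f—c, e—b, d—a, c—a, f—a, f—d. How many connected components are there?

Starting from b we can reach b, e. That is one component of size 2.
Starting from a we can reach a, c, d, f. That is one component of size 4.
Total: 2 components.

2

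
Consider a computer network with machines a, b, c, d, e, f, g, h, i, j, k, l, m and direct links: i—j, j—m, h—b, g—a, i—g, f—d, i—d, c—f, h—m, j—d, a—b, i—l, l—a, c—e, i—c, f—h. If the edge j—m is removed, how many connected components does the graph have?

2

j and m are still connected via j-d-f-h-m, so the component count stays at 2.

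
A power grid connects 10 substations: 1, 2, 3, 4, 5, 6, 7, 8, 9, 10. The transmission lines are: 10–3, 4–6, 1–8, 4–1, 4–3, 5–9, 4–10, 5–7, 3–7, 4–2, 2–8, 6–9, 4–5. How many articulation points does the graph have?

Removing 4 increases the component count from 1 to 2, so 4 is a cut vertex.
By contrast removing 10 leaves 1 component; it is not a cut vertex. No other vertex is a cut vertex either.

1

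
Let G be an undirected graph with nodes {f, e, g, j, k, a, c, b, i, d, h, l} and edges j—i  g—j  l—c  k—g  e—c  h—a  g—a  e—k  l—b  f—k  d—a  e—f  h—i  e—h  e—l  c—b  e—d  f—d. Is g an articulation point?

No

Deleting g leaves 1 component (was 1) (its neighbors a, j, k remain connected to each other), so g is not a cut vertex.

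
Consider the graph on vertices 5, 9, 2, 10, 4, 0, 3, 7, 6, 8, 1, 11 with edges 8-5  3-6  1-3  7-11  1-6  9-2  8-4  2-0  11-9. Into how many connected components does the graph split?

10 is isolated — a component by itself.
Starting from 4 we can reach 4, 5, 8. That is one component of size 3.
Starting from 1 we can reach 1, 3, 6. That is one component of size 3.
Starting from 0 we can reach 0, 2, 7, 9, 11. That is one component of size 5.
Total: 4 components.

4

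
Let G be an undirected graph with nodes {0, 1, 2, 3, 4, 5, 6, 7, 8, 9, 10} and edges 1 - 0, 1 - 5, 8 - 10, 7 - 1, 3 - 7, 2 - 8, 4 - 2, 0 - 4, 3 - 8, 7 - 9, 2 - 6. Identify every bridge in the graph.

1-5, 10-8, 2-6, 7-9

The edges on the cycle 3-7-1-0-4-2-8-3 are not bridges since each lies on that cycle.
But removing 8 - 10 disconnects 8 from 10; removing 5 - 1 disconnects 5 from 1; removing 7 - 9 disconnects 7 from 9; removing 6 - 2 disconnects 6 from 2 — these are bridges.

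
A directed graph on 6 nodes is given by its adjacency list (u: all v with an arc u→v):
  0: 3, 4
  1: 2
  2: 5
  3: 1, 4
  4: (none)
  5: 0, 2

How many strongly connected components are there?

2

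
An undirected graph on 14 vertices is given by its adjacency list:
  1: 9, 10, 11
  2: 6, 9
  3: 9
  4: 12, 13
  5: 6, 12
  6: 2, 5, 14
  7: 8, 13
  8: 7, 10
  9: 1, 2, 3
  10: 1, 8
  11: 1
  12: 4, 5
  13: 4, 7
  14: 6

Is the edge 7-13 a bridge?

No

After removing 7-13, the path 7-8-10-1-9-2-6-5-12-4-13 still connects them, so the edge is not a bridge.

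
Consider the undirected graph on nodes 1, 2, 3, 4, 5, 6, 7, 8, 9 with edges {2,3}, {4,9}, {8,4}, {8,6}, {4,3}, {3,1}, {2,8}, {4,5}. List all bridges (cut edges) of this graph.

The edges on the cycle 2-8-4-3-2 are not bridges since each lies on that cycle.
But removing 6-8 disconnects 6 from 8; removing 5-4 disconnects 5 from 4; removing 9-4 disconnects 9 from 4; removing 1-3 disconnects 1 from 3 — these are bridges.

1-3, 4-5, 4-9, 6-8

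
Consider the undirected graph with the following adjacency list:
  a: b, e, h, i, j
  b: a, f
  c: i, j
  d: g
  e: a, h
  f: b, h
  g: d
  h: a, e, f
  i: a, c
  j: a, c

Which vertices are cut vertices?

a

Removing a increases the component count from 2 to 3, so a is a cut vertex.
By contrast removing f leaves 2 components; it is not a cut vertex. No other vertex is a cut vertex either.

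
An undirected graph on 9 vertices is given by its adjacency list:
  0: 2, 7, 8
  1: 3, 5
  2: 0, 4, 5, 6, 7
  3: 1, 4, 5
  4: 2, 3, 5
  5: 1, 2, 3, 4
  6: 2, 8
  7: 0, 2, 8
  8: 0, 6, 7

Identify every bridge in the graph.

The edges on the cycle 2-6-8-0-2 are not bridges since each lies on that cycle.
Every edge lies on some cycle, so there are no bridges.

none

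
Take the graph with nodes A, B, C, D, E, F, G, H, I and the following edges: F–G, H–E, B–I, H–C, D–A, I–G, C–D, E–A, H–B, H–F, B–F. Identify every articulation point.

H

Removing H increases the component count from 1 to 2, so H is a cut vertex.
By contrast removing B leaves 1 component; it is not a cut vertex. No other vertex is a cut vertex either.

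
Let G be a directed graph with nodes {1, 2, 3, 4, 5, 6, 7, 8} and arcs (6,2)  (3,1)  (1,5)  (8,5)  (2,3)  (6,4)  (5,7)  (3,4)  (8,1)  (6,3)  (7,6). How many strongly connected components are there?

3

{1, 2, 3, 5, 6, 7} are all mutually reachable — one SCC of size 6.
{4} is an SCC by itself.
{8} is an SCC by itself.
That gives 3 strongly connected components.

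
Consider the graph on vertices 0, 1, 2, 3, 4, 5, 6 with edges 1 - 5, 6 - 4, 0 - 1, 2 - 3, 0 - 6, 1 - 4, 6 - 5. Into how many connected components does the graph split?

2

Starting from 2 we can reach 2, 3. That is one component of size 2.
Starting from 0 we can reach 0, 1, 4, 5, 6. That is one component of size 5.
Total: 2 components.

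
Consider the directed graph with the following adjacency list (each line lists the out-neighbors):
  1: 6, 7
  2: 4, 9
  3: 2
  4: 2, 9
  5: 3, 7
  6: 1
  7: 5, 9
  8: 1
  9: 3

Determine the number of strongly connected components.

4

{2, 3, 4, 9} are all mutually reachable — one SCC of size 4.
{1, 6} are all mutually reachable — one SCC of size 2.
{5, 7} are all mutually reachable — one SCC of size 2.
{8} is an SCC by itself.
That gives 4 strongly connected components.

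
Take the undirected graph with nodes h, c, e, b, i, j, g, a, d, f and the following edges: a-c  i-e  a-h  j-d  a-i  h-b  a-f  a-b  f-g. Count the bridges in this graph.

6

The edges on the cycle a-h-b-a are not bridges since each lies on that cycle.
But removing a-c disconnects a from c; removing i-e disconnects i from e; removing a-f disconnects a from f; removing j-d disconnects j from d — these are bridges.
In total 6 edges are bridges.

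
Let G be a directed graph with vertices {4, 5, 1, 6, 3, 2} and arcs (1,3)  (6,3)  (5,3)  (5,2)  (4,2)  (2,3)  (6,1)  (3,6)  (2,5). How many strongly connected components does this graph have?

{1, 3, 6} are all mutually reachable — one SCC of size 3.
{2, 5} are all mutually reachable — one SCC of size 2.
{4} is an SCC by itself.
That gives 3 strongly connected components.

3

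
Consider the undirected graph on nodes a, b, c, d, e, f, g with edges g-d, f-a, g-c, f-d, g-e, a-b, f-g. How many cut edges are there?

The edges on the cycle f-g-d-f are not bridges since each lies on that cycle.
But removing f-a disconnects f from a; removing g-c disconnects g from c; removing b-a disconnects b from a; removing g-e disconnects g from e — these are bridges.
That makes 4 bridges.

4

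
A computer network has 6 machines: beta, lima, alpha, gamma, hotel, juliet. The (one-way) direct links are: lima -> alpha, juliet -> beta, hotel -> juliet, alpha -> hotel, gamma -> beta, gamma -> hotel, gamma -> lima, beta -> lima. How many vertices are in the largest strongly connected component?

{beta, lima, alpha, hotel, juliet} are all mutually reachable — one SCC of size 5.
{gamma} is an SCC by itself.
The largest has 5 vertices.

5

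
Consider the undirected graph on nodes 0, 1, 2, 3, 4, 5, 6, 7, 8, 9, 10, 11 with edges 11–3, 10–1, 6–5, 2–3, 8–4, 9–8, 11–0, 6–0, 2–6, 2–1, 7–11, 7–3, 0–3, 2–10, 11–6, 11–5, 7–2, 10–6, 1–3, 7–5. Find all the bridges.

4-8, 8-9

The edges on the cycle 2-10-6-2 are not bridges since each lies on that cycle.
But removing 8–4 disconnects 8 from 4; removing 9–8 disconnects 9 from 8 — these are bridges.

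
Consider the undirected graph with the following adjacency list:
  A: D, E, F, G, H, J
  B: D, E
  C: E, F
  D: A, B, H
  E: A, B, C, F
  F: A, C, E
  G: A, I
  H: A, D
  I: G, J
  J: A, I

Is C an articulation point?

Deleting C leaves 1 component (was 1) (its neighbors E, F remain connected to each other), so C is not a cut vertex.

No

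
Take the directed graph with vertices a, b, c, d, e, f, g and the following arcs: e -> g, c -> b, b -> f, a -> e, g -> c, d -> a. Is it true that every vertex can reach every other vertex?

No

There is no directed path from c to d, so the graph is not strongly connected.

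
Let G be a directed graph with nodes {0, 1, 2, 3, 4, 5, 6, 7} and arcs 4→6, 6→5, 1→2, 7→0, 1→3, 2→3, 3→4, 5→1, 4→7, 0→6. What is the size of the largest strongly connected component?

{0, 1, 2, 3, 4, 5, 6, 7} are all mutually reachable — one SCC of size 8.
The largest has 8 vertices.

8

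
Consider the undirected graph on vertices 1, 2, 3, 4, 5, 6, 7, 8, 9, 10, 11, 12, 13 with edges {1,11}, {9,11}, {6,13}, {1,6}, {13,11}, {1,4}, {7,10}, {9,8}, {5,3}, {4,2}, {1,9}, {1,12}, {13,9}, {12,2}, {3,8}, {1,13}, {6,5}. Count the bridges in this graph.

1

The edges on the cycle 1-4-2-12-1 are not bridges since each lies on that cycle.
But removing 7–10 disconnects 7 from 10 — this is a bridge.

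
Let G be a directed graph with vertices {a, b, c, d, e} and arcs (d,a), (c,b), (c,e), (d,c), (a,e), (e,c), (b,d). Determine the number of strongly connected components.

1

{a, b, c, d, e} are all mutually reachable — one SCC of size 5.
That gives 1 strongly connected component.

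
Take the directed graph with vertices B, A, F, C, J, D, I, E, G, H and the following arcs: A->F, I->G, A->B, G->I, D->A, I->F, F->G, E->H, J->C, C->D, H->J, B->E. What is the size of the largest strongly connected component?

{A, B, C, D, E, H, J} are all mutually reachable — one SCC of size 7.
{F, G, I} are all mutually reachable — one SCC of size 3.
The largest has 7 vertices.

7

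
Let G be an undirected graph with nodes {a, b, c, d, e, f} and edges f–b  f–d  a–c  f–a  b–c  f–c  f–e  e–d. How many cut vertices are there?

1

Removing f increases the component count from 1 to 2, so f is a cut vertex.
By contrast removing b leaves 1 component; it is not a cut vertex. No other vertex is a cut vertex either.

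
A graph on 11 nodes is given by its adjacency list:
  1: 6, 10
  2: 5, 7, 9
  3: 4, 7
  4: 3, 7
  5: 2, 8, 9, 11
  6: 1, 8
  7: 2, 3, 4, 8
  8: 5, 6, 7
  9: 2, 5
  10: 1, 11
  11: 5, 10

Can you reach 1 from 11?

From 11 we can reach 1, 2, 3, 4, 5, 6, 7, 8, 9, 10, 11, which includes 1.

Yes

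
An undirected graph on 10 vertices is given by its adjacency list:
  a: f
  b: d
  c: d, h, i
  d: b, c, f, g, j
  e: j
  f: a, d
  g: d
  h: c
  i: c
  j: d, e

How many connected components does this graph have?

1

Starting from a we can reach a, b, c, d, e, f, g, h, i, j. That is one component of size 10.
Total: 1 component.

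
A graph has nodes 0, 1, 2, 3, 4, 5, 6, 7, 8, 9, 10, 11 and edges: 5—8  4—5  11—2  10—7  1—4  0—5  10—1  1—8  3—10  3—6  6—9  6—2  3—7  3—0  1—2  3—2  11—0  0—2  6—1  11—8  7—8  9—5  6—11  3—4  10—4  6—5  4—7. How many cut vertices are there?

Removing 3, for instance, still leaves 1 component. No single vertex removal increases the component count — the graph has no articulation points.

0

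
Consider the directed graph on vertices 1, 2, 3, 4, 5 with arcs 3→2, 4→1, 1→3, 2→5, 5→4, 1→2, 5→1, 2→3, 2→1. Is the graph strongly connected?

Yes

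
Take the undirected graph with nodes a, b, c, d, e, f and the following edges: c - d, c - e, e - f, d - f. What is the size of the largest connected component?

b is isolated — a component by itself.
a is isolated — a component by itself.
Starting from c we can reach c, d, e, f. That is one component of size 4.
The largest has 4 vertices.

4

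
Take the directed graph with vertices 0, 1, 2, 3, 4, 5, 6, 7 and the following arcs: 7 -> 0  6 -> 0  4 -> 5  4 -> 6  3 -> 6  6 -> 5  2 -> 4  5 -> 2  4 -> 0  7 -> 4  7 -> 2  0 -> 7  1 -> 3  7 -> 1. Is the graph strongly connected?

From 6 we can reach every vertex (0, 1, 2, 3, 4, 5, 6, 7), and every vertex can reach 6 (0, 1, 2, 3, 4, 5, 6, 7). So the whole graph is one strongly connected component.

Yes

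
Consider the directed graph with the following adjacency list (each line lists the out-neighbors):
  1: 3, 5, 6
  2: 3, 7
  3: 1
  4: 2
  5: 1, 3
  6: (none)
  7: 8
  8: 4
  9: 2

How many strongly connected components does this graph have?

4

{2, 4, 7, 8} are all mutually reachable — one SCC of size 4.
{1, 3, 5} are all mutually reachable — one SCC of size 3.
{6} is an SCC by itself.
{9} is an SCC by itself.
That gives 4 strongly connected components.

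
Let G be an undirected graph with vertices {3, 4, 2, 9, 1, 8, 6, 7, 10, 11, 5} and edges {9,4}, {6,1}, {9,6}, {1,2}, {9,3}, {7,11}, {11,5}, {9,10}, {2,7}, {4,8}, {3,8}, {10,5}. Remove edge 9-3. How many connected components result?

9 and 3 are still connected via 9-4-8-3, so the component count stays at 1.

1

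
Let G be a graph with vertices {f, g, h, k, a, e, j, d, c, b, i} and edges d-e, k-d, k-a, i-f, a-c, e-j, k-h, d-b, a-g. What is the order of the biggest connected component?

Starting from f we can reach f, i. That is one component of size 2.
Starting from a we can reach a, b, c, d, e, g, h, j, k. That is one component of size 9.
The largest has 9 vertices.

9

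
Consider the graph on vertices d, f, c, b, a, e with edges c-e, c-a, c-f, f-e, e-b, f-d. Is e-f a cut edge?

No

After removing e-f, the path e-c-f still connects them, so the edge is not a bridge.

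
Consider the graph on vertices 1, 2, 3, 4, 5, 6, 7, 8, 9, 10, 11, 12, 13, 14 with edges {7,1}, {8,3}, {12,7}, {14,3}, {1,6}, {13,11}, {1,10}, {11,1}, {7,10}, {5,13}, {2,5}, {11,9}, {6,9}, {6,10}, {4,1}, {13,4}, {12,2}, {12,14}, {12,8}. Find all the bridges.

The edges on the cycle 12-14-3-8-12 are not bridges since each lies on that cycle.
Every edge lies on some cycle, so there are no bridges.

none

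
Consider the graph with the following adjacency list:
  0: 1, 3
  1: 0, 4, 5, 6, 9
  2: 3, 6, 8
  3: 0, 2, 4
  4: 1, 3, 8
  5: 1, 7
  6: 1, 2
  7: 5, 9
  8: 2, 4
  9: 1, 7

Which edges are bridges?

none

The edges on the cycle 1-6-2-8-4-1 are not bridges since each lies on that cycle.
Every edge lies on some cycle, so there are no bridges.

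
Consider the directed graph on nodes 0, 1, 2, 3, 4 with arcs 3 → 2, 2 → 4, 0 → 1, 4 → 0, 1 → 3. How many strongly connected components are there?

1

{0, 1, 2, 3, 4} are all mutually reachable — one SCC of size 5.
That gives 1 strongly connected component.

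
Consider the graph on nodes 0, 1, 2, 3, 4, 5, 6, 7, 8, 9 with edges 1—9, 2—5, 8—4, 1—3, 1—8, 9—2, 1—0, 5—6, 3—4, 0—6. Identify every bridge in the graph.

none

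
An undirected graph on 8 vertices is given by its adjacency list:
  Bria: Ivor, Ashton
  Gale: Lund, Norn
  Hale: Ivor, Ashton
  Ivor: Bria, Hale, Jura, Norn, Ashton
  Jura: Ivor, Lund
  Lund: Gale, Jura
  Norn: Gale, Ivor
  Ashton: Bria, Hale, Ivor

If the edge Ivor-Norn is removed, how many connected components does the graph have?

1

Ivor and Norn are still connected via Ivor-Jura-Lund-Gale-Norn, so the component count stays at 1.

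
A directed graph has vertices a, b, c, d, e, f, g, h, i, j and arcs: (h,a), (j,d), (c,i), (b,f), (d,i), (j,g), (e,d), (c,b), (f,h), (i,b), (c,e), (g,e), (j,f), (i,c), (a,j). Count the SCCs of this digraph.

1

{a, b, c, d, e, f, g, h, i, j} are all mutually reachable — one SCC of size 10.
That gives 1 strongly connected component.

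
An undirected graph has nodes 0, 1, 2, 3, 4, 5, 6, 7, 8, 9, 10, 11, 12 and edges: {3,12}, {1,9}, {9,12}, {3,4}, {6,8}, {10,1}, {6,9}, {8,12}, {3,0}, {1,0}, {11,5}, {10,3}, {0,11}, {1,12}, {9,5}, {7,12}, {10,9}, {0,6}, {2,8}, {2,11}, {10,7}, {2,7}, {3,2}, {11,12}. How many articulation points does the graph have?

1

Removing 3 increases the component count from 1 to 2, so 3 is a cut vertex.
By contrast removing 10 leaves 1 component; it is not a cut vertex. No other vertex is a cut vertex either.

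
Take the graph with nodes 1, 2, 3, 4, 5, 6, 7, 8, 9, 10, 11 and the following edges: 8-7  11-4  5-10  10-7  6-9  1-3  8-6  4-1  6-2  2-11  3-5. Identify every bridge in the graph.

6-9

The edges on the cycle 8-6-2-11-4-1-3-5-10-7-8 are not bridges since each lies on that cycle.
But removing 6-9 disconnects 6 from 9 — this is a bridge.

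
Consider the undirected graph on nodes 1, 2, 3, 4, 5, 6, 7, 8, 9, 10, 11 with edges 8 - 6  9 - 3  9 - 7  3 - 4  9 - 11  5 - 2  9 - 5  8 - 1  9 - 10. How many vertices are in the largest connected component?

Starting from 1 we can reach 1, 6, 8. That is one component of size 3.
Starting from 2 we can reach 2, 3, 4, 5, 7, 9, 10, 11. That is one component of size 8.
The largest has 8 vertices.

8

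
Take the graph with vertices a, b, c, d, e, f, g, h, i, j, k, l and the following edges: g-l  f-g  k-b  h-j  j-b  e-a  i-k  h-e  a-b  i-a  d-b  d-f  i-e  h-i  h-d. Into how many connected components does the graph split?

2

c is isolated — a component by itself.
Starting from a we can reach a, b, d, e, f, g, h, i, j, k, l. That is one component of size 11.
Total: 2 components.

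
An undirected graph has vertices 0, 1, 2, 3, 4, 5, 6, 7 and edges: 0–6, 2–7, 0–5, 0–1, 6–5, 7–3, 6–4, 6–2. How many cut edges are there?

5

The edges on the cycle 0-6-5-0 are not bridges since each lies on that cycle.
But removing 7–3 disconnects 7 from 3; removing 2–7 disconnects 2 from 7; removing 0–1 disconnects 0 from 1; removing 6–4 disconnects 6 from 4 — these are bridges.
In total 5 edges are bridges.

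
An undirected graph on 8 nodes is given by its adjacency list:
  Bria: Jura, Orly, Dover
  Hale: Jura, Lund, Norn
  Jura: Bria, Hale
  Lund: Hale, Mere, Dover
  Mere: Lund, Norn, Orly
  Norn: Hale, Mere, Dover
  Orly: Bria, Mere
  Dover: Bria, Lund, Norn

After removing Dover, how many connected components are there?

With Dover gone, the remaining components are: {Bria, Hale, Jura, Lund, Mere, Norn, Orly}.
That is 1 component.

1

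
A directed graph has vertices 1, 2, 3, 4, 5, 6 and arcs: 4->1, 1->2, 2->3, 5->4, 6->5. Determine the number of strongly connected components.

{4} is an SCC by itself.
{6} is an SCC by itself.
{3} is an SCC by itself.
{2} is an SCC by itself.
{1} is an SCC by itself.
(and 1 more singleton SCC)
That gives 6 strongly connected components.

6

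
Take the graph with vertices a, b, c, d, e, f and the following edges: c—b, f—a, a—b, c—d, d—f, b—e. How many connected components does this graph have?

1

Starting from a we can reach a, b, c, d, e, f. That is one component of size 6.
Total: 1 component.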